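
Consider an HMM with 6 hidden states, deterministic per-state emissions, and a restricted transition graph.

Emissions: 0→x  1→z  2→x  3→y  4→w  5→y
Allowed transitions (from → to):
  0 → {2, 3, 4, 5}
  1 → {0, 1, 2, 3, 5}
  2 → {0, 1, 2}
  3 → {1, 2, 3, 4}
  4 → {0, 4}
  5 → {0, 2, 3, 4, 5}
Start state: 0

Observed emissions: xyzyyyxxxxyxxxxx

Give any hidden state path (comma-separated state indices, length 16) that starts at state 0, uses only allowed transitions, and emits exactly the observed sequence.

  t0 'x' -> {0,2}, take 0 (start)
  t1 'y' -> {3,5}, take 3 (0->3 ok)
  t2 'z' -> {1}, take 1 (3->1 ok)
  t3 'y' -> {3,5}, take 3 (1->3 ok)
  t4 'y' -> {3,5}, take 3 (3->3 ok)
  t5 'y' -> {3,5}, take 3 (3->3 ok)
  t6 'x' -> {0,2}, take 2 (3->2 ok)
  t7 'x' -> {0,2}, take 2 (2->2 ok)
  t8 'x' -> {0,2}, take 2 (2->2 ok)
  t9 'x' -> {0,2}, take 0 (2->0 ok)
  t10 'y' -> {3,5}, take 5 (0->5 ok)
  t11 'x' -> {0,2}, take 0 (5->0 ok)
  t12 'x' -> {0,2}, take 2 (0->2 ok)
  t13 'x' -> {0,2}, take 2 (2->2 ok)
  t14 'x' -> {0,2}, take 0 (2->0 ok)
  t15 'x' -> {0,2}, take 2 (0->2 ok)

0,3,1,3,3,3,2,2,2,0,5,0,2,2,0,2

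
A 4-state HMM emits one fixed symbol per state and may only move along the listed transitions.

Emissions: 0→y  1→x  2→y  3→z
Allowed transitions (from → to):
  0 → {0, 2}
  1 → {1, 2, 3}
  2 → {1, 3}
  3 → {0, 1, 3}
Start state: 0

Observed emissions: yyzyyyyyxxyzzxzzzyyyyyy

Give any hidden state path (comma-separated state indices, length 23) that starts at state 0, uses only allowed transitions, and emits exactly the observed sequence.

0,2,3,0,0,0,0,2,1,1,2,3,3,1,3,3,3,0,0,0,0,0,2

  0: obs=y cand={0,2} pick 0 [start]
  1: obs=y cand={0,2} pick 2 [0->2 ok]
  2: obs=z cand={3} pick 3 [2->3 ok]
  3: obs=y cand={0,2} pick 0 [3->0 ok]
  4: obs=y cand={0,2} pick 0 [0->0 ok]
  5: obs=y cand={0,2} pick 0 [0->0 ok]
  6: obs=y cand={0,2} pick 0 [0->0 ok]
  7: obs=y cand={0,2} pick 2 [0->2 ok]
  8: obs=x cand={1} pick 1 [2->1 ok]
  9: obs=x cand={1} pick 1 [1->1 ok]
  10: obs=y cand={0,2} pick 2 [1->2 ok]
  11: obs=z cand={3} pick 3 [2->3 ok]
  12: obs=z cand={3} pick 3 [3->3 ok]
  13: obs=x cand={1} pick 1 [3->1 ok]
  14: obs=z cand={3} pick 3 [1->3 ok]
  15: obs=z cand={3} pick 3 [3->3 ok]
  16: obs=z cand={3} pick 3 [3->3 ok]
  17: obs=y cand={0,2} pick 0 [3->0 ok]
  18: obs=y cand={0,2} pick 0 [0->0 ok]
  19: obs=y cand={0,2} pick 0 [0->0 ok]
  20: obs=y cand={0,2} pick 0 [0->0 ok]
  21: obs=y cand={0,2} pick 0 [0->0 ok]
  22: obs=y cand={0,2} pick 2 [0->2 ok]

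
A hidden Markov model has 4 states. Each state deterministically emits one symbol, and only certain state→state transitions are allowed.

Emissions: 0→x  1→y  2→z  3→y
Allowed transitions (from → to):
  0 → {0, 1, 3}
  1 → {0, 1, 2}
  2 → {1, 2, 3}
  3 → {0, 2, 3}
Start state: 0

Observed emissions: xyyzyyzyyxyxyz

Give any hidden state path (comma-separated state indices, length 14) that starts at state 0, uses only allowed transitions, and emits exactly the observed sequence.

0,3,3,2,1,1,2,3,3,0,3,0,3,2

  pos 0: x in {0}, choose 0; start
  pos 1: y in {1,3}, choose 3; 0->3 ok
  pos 2: y in {1,3}, choose 3; 3->3 ok
  pos 3: z in {2}, choose 2; 3->2 ok
  pos 4: y in {1,3}, choose 1; 2->1 ok
  pos 5: y in {1,3}, choose 1; 1->1 ok
  pos 6: z in {2}, choose 2; 1->2 ok
  pos 7: y in {1,3}, choose 3; 2->3 ok
  pos 8: y in {1,3}, choose 3; 3->3 ok
  pos 9: x in {0}, choose 0; 3->0 ok
  pos 10: y in {1,3}, choose 3; 0->3 ok
  pos 11: x in {0}, choose 0; 3->0 ok
  pos 12: y in {1,3}, choose 3; 0->3 ok
  pos 13: z in {2}, choose 2; 3->2 ok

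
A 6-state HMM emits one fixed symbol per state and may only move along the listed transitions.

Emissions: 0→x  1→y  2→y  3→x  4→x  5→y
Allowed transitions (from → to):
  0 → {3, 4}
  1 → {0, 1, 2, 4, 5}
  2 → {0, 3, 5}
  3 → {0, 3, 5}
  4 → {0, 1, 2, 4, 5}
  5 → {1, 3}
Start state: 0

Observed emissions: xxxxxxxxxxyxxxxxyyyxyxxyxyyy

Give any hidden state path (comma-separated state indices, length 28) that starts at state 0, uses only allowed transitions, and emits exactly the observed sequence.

  t0 'x' -> {0,3,4}, take 0 (start)
  t1 'x' -> {0,3,4}, take 4 (0->4 ok)
  t2 'x' -> {0,3,4}, take 0 (4->0 ok)
  t3 'x' -> {0,3,4}, take 4 (0->4 ok)
  t4 'x' -> {0,3,4}, take 0 (4->0 ok)
  t5 'x' -> {0,3,4}, take 3 (0->3 ok)
  t6 'x' -> {0,3,4}, take 3 (3->3 ok)
  t7 'x' -> {0,3,4}, take 3 (3->3 ok)
  t8 'x' -> {0,3,4}, take 3 (3->3 ok)
  t9 'x' -> {0,3,4}, take 3 (3->3 ok)
  t10 'y' -> {1,2,5}, take 5 (3->5 ok)
  t11 'x' -> {0,3,4}, take 3 (5->3 ok)
  t12 'x' -> {0,3,4}, take 3 (3->3 ok)
  t13 'x' -> {0,3,4}, take 3 (3->3 ok)
  t14 'x' -> {0,3,4}, take 3 (3->3 ok)
  t15 'x' -> {0,3,4}, take 3 (3->3 ok)
  t16 'y' -> {1,2,5}, take 5 (3->5 ok)
  t17 'y' -> {1,2,5}, take 1 (5->1 ok)
  t18 'y' -> {1,2,5}, take 2 (1->2 ok)
  t19 'x' -> {0,3,4}, take 3 (2->3 ok)
  t20 'y' -> {1,2,5}, take 5 (3->5 ok)
  t21 'x' -> {0,3,4}, take 3 (5->3 ok)
  t22 'x' -> {0,3,4}, take 3 (3->3 ok)
  t23 'y' -> {1,2,5}, take 5 (3->5 ok)
  t24 'x' -> {0,3,4}, take 3 (5->3 ok)
  t25 'y' -> {1,2,5}, take 5 (3->5 ok)
  t26 'y' -> {1,2,5}, take 1 (5->1 ok)
  t27 'y' -> {1,2,5}, take 1 (1->1 ok)

0,4,0,4,0,3,3,3,3,3,5,3,3,3,3,3,5,1,2,3,5,3,3,5,3,5,1,1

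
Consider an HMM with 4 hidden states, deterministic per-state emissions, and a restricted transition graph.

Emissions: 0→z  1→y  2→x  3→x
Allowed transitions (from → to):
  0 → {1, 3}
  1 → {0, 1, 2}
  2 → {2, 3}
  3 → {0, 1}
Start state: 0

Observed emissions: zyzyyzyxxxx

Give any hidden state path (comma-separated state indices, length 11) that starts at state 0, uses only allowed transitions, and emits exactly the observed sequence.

0,1,0,1,1,0,1,2,2,2,2

  [0] z  {0}  => 0  start
  [1] y  {1}  => 1  0->1 ok
  [2] z  {0}  => 0  1->0 ok
  [3] y  {1}  => 1  0->1 ok
  [4] y  {1}  => 1  1->1 ok
  [5] z  {0}  => 0  1->0 ok
  [6] y  {1}  => 1  0->1 ok
  [7] x  {2,3}  => 2  1->2 ok
  [8] x  {2,3}  => 2  2->2 ok
  [9] x  {2,3}  => 2  2->2 ok
  [10] x  {2,3}  => 2  2->2 ok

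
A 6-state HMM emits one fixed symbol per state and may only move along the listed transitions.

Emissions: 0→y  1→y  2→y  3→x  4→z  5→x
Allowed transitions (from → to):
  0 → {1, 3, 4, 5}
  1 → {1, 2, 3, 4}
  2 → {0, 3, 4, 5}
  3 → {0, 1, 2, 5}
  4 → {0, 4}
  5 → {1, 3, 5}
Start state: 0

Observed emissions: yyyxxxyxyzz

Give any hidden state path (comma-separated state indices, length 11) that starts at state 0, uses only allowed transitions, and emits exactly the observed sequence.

0,1,2,5,5,3,0,3,0,4,4

  t0 'y' -> {0,1,2}, take 0 (start)
  t1 'y' -> {0,1,2}, take 1 (0->1 ok)
  t2 'y' -> {0,1,2}, take 2 (1->2 ok)
  t3 'x' -> {3,5}, take 5 (2->5 ok)
  t4 'x' -> {3,5}, take 5 (5->5 ok)
  t5 'x' -> {3,5}, take 3 (5->3 ok)
  t6 'y' -> {0,1,2}, take 0 (3->0 ok)
  t7 'x' -> {3,5}, take 3 (0->3 ok)
  t8 'y' -> {0,1,2}, take 0 (3->0 ok)
  t9 'z' -> {4}, take 4 (0->4 ok)
  t10 'z' -> {4}, take 4 (4->4 ok)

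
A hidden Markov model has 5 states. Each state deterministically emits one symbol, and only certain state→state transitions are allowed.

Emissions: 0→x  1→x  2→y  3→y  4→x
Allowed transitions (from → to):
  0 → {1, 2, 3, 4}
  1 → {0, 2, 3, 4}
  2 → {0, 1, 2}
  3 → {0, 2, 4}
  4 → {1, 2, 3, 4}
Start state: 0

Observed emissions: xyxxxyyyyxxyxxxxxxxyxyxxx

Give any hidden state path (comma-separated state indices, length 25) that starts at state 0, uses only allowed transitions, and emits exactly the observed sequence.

  pos 0: x in {0,1,4}, choose 0; start
  pos 1: y in {2,3}, choose 2; 0->2 ok
  pos 2: x in {0,1,4}, choose 1; 2->1 ok
  pos 3: x in {0,1,4}, choose 4; 1->4 ok
  pos 4: x in {0,1,4}, choose 4; 4->4 ok
  pos 5: y in {2,3}, choose 3; 4->3 ok
  pos 6: y in {2,3}, choose 2; 3->2 ok
  pos 7: y in {2,3}, choose 2; 2->2 ok
  pos 8: y in {2,3}, choose 2; 2->2 ok
  pos 9: x in {0,1,4}, choose 1; 2->1 ok
  pos 10: x in {0,1,4}, choose 0; 1->0 ok
  pos 11: y in {2,3}, choose 2; 0->2 ok
  pos 12: x in {0,1,4}, choose 0; 2->0 ok
  pos 13: x in {0,1,4}, choose 1; 0->1 ok
  pos 14: x in {0,1,4}, choose 4; 1->4 ok
  pos 15: x in {0,1,4}, choose 1; 4->1 ok
  pos 16: x in {0,1,4}, choose 4; 1->4 ok
  pos 17: x in {0,1,4}, choose 1; 4->1 ok
  pos 18: x in {0,1,4}, choose 0; 1->0 ok
  pos 19: y in {2,3}, choose 2; 0->2 ok
  pos 20: x in {0,1,4}, choose 1; 2->1 ok
  pos 21: y in {2,3}, choose 2; 1->2 ok
  pos 22: x in {0,1,4}, choose 1; 2->1 ok
  pos 23: x in {0,1,4}, choose 0; 1->0 ok
  pos 24: x in {0,1,4}, choose 4; 0->4 ok

0,2,1,4,4,3,2,2,2,1,0,2,0,1,4,1,4,1,0,2,1,2,1,0,4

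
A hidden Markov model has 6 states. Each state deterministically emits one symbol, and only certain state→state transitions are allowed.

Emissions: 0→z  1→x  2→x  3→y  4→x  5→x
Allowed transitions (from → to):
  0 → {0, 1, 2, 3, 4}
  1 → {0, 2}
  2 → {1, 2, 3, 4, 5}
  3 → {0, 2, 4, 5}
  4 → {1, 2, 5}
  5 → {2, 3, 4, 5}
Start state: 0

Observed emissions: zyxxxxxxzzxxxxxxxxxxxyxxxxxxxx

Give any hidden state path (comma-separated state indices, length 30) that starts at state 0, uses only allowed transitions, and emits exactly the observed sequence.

0,3,2,2,4,5,4,1,0,0,2,2,2,1,2,2,5,2,1,2,2,3,5,5,2,1,2,5,2,4

  [0] z  {0}  => 0  start
  [1] y  {3}  => 3  0->3 ok
  [2] x  {1,2,4,5}  => 2  3->2 ok
  [3] x  {1,2,4,5}  => 2  2->2 ok
  [4] x  {1,2,4,5}  => 4  2->4 ok
  [5] x  {1,2,4,5}  => 5  4->5 ok
  [6] x  {1,2,4,5}  => 4  5->4 ok
  [7] x  {1,2,4,5}  => 1  4->1 ok
  [8] z  {0}  => 0  1->0 ok
  [9] z  {0}  => 0  0->0 ok
  [10] x  {1,2,4,5}  => 2  0->2 ok
  [11] x  {1,2,4,5}  => 2  2->2 ok
  [12] x  {1,2,4,5}  => 2  2->2 ok
  [13] x  {1,2,4,5}  => 1  2->1 ok
  [14] x  {1,2,4,5}  => 2  1->2 ok
  [15] x  {1,2,4,5}  => 2  2->2 ok
  [16] x  {1,2,4,5}  => 5  2->5 ok
  [17] x  {1,2,4,5}  => 2  5->2 ok
  [18] x  {1,2,4,5}  => 1  2->1 ok
  [19] x  {1,2,4,5}  => 2  1->2 ok
  [20] x  {1,2,4,5}  => 2  2->2 ok
  [21] y  {3}  => 3  2->3 ok
  [22] x  {1,2,4,5}  => 5  3->5 ok
  [23] x  {1,2,4,5}  => 5  5->5 ok
  [24] x  {1,2,4,5}  => 2  5->2 ok
  [25] x  {1,2,4,5}  => 1  2->1 ok
  [26] x  {1,2,4,5}  => 2  1->2 ok
  [27] x  {1,2,4,5}  => 5  2->5 ok
  [28] x  {1,2,4,5}  => 2  5->2 ok
  [29] x  {1,2,4,5}  => 4  2->4 ok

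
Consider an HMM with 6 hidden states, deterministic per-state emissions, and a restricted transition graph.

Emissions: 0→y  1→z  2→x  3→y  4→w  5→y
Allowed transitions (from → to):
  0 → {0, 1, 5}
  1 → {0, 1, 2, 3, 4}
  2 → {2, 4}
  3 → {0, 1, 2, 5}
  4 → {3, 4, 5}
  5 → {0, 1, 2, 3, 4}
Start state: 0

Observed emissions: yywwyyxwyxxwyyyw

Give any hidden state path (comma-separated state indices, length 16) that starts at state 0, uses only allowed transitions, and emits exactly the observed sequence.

0,5,4,4,5,3,2,4,3,2,2,4,5,0,5,4

  [0] y  {0,3,5}  => 0  start
  [1] y  {0,3,5}  => 5  0->5 ok
  [2] w  {4}  => 4  5->4 ok
  [3] w  {4}  => 4  4->4 ok
  [4] y  {0,3,5}  => 5  4->5 ok
  [5] y  {0,3,5}  => 3  5->3 ok
  [6] x  {2}  => 2  3->2 ok
  [7] w  {4}  => 4  2->4 ok
  [8] y  {0,3,5}  => 3  4->3 ok
  [9] x  {2}  => 2  3->2 ok
  [10] x  {2}  => 2  2->2 ok
  [11] w  {4}  => 4  2->4 ok
  [12] y  {0,3,5}  => 5  4->5 ok
  [13] y  {0,3,5}  => 0  5->0 ok
  [14] y  {0,3,5}  => 5  0->5 ok
  [15] w  {4}  => 4  5->4 ok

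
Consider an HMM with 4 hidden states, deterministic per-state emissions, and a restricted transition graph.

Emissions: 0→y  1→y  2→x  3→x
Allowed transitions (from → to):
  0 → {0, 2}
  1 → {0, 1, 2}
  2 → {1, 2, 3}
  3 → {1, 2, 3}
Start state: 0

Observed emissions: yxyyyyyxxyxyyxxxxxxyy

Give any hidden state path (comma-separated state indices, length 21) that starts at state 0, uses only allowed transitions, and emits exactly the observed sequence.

  [0] y  {0,1}  => 0  start
  [1] x  {2,3}  => 2  0->2 ok
  [2] y  {0,1}  => 1  2->1 ok
  [3] y  {0,1}  => 0  1->0 ok
  [4] y  {0,1}  => 0  0->0 ok
  [5] y  {0,1}  => 0  0->0 ok
  [6] y  {0,1}  => 0  0->0 ok
  [7] x  {2,3}  => 2  0->2 ok
  [8] x  {2,3}  => 3  2->3 ok
  [9] y  {0,1}  => 1  3->1 ok
  [10] x  {2,3}  => 2  1->2 ok
  [11] y  {0,1}  => 1  2->1 ok
  [12] y  {0,1}  => 0  1->0 ok
  [13] x  {2,3}  => 2  0->2 ok
  [14] x  {2,3}  => 2  2->2 ok
  [15] x  {2,3}  => 2  2->2 ok
  [16] x  {2,3}  => 3  2->3 ok
  [17] x  {2,3}  => 3  3->3 ok
  [18] x  {2,3}  => 3  3->3 ok
  [19] y  {0,1}  => 1  3->1 ok
  [20] y  {0,1}  => 1  1->1 ok

0,2,1,0,0,0,0,2,3,1,2,1,0,2,2,2,3,3,3,1,1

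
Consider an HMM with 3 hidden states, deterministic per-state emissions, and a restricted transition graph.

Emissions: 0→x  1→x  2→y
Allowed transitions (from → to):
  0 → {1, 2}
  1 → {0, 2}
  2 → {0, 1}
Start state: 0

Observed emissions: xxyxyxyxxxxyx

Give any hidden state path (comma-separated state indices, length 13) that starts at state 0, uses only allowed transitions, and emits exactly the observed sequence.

  0: obs=x cand={0,1} pick 0 [start]
  1: obs=x cand={0,1} pick 1 [0->1 ok]
  2: obs=y cand={2} pick 2 [1->2 ok]
  3: obs=x cand={0,1} pick 1 [2->1 ok]
  4: obs=y cand={2} pick 2 [1->2 ok]
  5: obs=x cand={0,1} pick 1 [2->1 ok]
  6: obs=y cand={2} pick 2 [1->2 ok]
  7: obs=x cand={0,1} pick 0 [2->0 ok]
  8: obs=x cand={0,1} pick 1 [0->1 ok]
  9: obs=x cand={0,1} pick 0 [1->0 ok]
  10: obs=x cand={0,1} pick 1 [0->1 ok]
  11: obs=y cand={2} pick 2 [1->2 ok]
  12: obs=x cand={0,1} pick 0 [2->0 ok]

0,1,2,1,2,1,2,0,1,0,1,2,0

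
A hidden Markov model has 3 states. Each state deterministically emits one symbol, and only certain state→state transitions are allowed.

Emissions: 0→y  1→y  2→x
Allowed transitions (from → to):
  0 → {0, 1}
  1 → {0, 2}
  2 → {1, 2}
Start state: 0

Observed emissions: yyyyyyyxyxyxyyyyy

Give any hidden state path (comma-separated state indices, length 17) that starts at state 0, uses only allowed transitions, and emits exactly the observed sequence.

  0: obs=y cand={0,1} pick 0 [start]
  1: obs=y cand={0,1} pick 0 [0->0 ok]
  2: obs=y cand={0,1} pick 0 [0->0 ok]
  3: obs=y cand={0,1} pick 0 [0->0 ok]
  4: obs=y cand={0,1} pick 1 [0->1 ok]
  5: obs=y cand={0,1} pick 0 [1->0 ok]
  6: obs=y cand={0,1} pick 1 [0->1 ok]
  7: obs=x cand={2} pick 2 [1->2 ok]
  8: obs=y cand={0,1} pick 1 [2->1 ok]
  9: obs=x cand={2} pick 2 [1->2 ok]
  10: obs=y cand={0,1} pick 1 [2->1 ok]
  11: obs=x cand={2} pick 2 [1->2 ok]
  12: obs=y cand={0,1} pick 1 [2->1 ok]
  13: obs=y cand={0,1} pick 0 [1->0 ok]
  14: obs=y cand={0,1} pick 0 [0->0 ok]
  15: obs=y cand={0,1} pick 0 [0->0 ok]
  16: obs=y cand={0,1} pick 1 [0->1 ok]

0,0,0,0,1,0,1,2,1,2,1,2,1,0,0,0,1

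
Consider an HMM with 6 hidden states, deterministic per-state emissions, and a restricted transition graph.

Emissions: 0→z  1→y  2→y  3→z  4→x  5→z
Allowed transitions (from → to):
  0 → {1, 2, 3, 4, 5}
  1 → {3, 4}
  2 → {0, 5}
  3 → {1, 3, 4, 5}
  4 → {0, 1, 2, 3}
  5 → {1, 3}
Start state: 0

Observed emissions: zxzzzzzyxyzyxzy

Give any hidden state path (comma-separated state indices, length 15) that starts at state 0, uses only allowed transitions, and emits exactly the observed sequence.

  0: obs=z cand={0,3,5} pick 0 [start]
  1: obs=x cand={4} pick 4 [0->4 ok]
  2: obs=z cand={0,3,5} pick 0 [4->0 ok]
  3: obs=z cand={0,3,5} pick 3 [0->3 ok]
  4: obs=z cand={0,3,5} pick 3 [3->3 ok]
  5: obs=z cand={0,3,5} pick 3 [3->3 ok]
  6: obs=z cand={0,3,5} pick 5 [3->5 ok]
  7: obs=y cand={1,2} pick 1 [5->1 ok]
  8: obs=x cand={4} pick 4 [1->4 ok]
  9: obs=y cand={1,2} pick 1 [4->1 ok]
  10: obs=z cand={0,3,5} pick 3 [1->3 ok]
  11: obs=y cand={1,2} pick 1 [3->1 ok]
  12: obs=x cand={4} pick 4 [1->4 ok]
  13: obs=z cand={0,3,5} pick 0 [4->0 ok]
  14: obs=y cand={1,2} pick 1 [0->1 ok]

0,4,0,3,3,3,5,1,4,1,3,1,4,0,1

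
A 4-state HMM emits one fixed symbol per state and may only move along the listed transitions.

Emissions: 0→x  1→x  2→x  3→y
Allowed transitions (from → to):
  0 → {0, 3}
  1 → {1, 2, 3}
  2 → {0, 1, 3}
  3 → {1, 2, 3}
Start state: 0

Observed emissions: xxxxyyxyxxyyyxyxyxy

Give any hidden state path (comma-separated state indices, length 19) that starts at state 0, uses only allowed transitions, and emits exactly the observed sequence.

  t0 'x' -> {0,1,2}, take 0 (start)
  t1 'x' -> {0,1,2}, take 0 (0->0 ok)
  t2 'x' -> {0,1,2}, take 0 (0->0 ok)
  t3 'x' -> {0,1,2}, take 0 (0->0 ok)
  t4 'y' -> {3}, take 3 (0->3 ok)
  t5 'y' -> {3}, take 3 (3->3 ok)
  t6 'x' -> {0,1,2}, take 2 (3->2 ok)
  t7 'y' -> {3}, take 3 (2->3 ok)
  t8 'x' -> {0,1,2}, take 2 (3->2 ok)
  t9 'x' -> {0,1,2}, take 1 (2->1 ok)
  t10 'y' -> {3}, take 3 (1->3 ok)
  t11 'y' -> {3}, take 3 (3->3 ok)
  t12 'y' -> {3}, take 3 (3->3 ok)
  t13 'x' -> {0,1,2}, take 1 (3->1 ok)
  t14 'y' -> {3}, take 3 (1->3 ok)
  t15 'x' -> {0,1,2}, take 1 (3->1 ok)
  t16 'y' -> {3}, take 3 (1->3 ok)
  t17 'x' -> {0,1,2}, take 2 (3->2 ok)
  t18 'y' -> {3}, take 3 (2->3 ok)

0,0,0,0,3,3,2,3,2,1,3,3,3,1,3,1,3,2,3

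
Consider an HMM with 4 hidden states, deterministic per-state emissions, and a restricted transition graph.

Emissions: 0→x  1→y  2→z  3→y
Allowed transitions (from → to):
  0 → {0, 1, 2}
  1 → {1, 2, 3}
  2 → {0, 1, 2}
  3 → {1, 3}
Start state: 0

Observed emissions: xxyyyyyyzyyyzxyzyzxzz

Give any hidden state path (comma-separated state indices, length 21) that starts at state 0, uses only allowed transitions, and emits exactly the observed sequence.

0,0,1,1,3,1,1,1,2,1,3,1,2,0,1,2,1,2,0,2,2

  pos 0: x in {0}, choose 0; start
  pos 1: x in {0}, choose 0; 0->0 ok
  pos 2: y in {1,3}, choose 1; 0->1 ok
  pos 3: y in {1,3}, choose 1; 1->1 ok
  pos 4: y in {1,3}, choose 3; 1->3 ok
  pos 5: y in {1,3}, choose 1; 3->1 ok
  pos 6: y in {1,3}, choose 1; 1->1 ok
  pos 7: y in {1,3}, choose 1; 1->1 ok
  pos 8: z in {2}, choose 2; 1->2 ok
  pos 9: y in {1,3}, choose 1; 2->1 ok
  pos 10: y in {1,3}, choose 3; 1->3 ok
  pos 11: y in {1,3}, choose 1; 3->1 ok
  pos 12: z in {2}, choose 2; 1->2 ok
  pos 13: x in {0}, choose 0; 2->0 ok
  pos 14: y in {1,3}, choose 1; 0->1 ok
  pos 15: z in {2}, choose 2; 1->2 ok
  pos 16: y in {1,3}, choose 1; 2->1 ok
  pos 17: z in {2}, choose 2; 1->2 ok
  pos 18: x in {0}, choose 0; 2->0 ok
  pos 19: z in {2}, choose 2; 0->2 ok
  pos 20: z in {2}, choose 2; 2->2 ok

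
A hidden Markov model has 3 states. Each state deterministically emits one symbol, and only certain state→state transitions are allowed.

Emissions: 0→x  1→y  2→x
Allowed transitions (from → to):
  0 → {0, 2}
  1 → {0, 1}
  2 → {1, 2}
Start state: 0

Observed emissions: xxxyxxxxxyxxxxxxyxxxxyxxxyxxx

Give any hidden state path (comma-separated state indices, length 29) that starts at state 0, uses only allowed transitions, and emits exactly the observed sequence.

  pos 0: x in {0,2}, choose 0; start
  pos 1: x in {0,2}, choose 2; 0->2 ok
  pos 2: x in {0,2}, choose 2; 2->2 ok
  pos 3: y in {1}, choose 1; 2->1 ok
  pos 4: x in {0,2}, choose 0; 1->0 ok
  pos 5: x in {0,2}, choose 0; 0->0 ok
  pos 6: x in {0,2}, choose 0; 0->0 ok
  pos 7: x in {0,2}, choose 2; 0->2 ok
  pos 8: x in {0,2}, choose 2; 2->2 ok
  pos 9: y in {1}, choose 1; 2->1 ok
  pos 10: x in {0,2}, choose 0; 1->0 ok
  pos 11: x in {0,2}, choose 0; 0->0 ok
  pos 12: x in {0,2}, choose 0; 0->0 ok
  pos 13: x in {0,2}, choose 2; 0->2 ok
  pos 14: x in {0,2}, choose 2; 2->2 ok
  pos 15: x in {0,2}, choose 2; 2->2 ok
  pos 16: y in {1}, choose 1; 2->1 ok
  pos 17: x in {0,2}, choose 0; 1->0 ok
  pos 18: x in {0,2}, choose 2; 0->2 ok
  pos 19: x in {0,2}, choose 2; 2->2 ok
  pos 20: x in {0,2}, choose 2; 2->2 ok
  pos 21: y in {1}, choose 1; 2->1 ok
  pos 22: x in {0,2}, choose 0; 1->0 ok
  pos 23: x in {0,2}, choose 0; 0->0 ok
  pos 24: x in {0,2}, choose 2; 0->2 ok
  pos 25: y in {1}, choose 1; 2->1 ok
  pos 26: x in {0,2}, choose 0; 1->0 ok
  pos 27: x in {0,2}, choose 2; 0->2 ok
  pos 28: x in {0,2}, choose 2; 2->2 ok

0,2,2,1,0,0,0,2,2,1,0,0,0,2,2,2,1,0,2,2,2,1,0,0,2,1,0,2,2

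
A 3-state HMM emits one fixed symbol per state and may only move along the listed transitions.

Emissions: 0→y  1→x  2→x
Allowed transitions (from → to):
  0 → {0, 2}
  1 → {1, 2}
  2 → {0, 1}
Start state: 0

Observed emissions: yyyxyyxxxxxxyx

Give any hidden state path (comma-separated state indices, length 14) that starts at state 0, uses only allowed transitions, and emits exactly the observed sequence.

0,0,0,2,0,0,2,1,1,1,1,2,0,2

  t0 'y' -> {0}, take 0 (start)
  t1 'y' -> {0}, take 0 (0->0 ok)
  t2 'y' -> {0}, take 0 (0->0 ok)
  t3 'x' -> {1,2}, take 2 (0->2 ok)
  t4 'y' -> {0}, take 0 (2->0 ok)
  t5 'y' -> {0}, take 0 (0->0 ok)
  t6 'x' -> {1,2}, take 2 (0->2 ok)
  t7 'x' -> {1,2}, take 1 (2->1 ok)
  t8 'x' -> {1,2}, take 1 (1->1 ok)
  t9 'x' -> {1,2}, take 1 (1->1 ok)
  t10 'x' -> {1,2}, take 1 (1->1 ok)
  t11 'x' -> {1,2}, take 2 (1->2 ok)
  t12 'y' -> {0}, take 0 (2->0 ok)
  t13 'x' -> {1,2}, take 2 (0->2 ok)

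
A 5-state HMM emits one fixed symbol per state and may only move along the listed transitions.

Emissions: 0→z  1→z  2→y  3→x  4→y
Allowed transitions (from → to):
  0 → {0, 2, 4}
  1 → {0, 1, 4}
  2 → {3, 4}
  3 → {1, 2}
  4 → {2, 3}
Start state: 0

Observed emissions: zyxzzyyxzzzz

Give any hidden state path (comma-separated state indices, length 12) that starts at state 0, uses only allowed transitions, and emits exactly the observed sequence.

0,2,3,1,0,4,2,3,1,1,0,0

  pos 0: z in {0,1}, choose 0; start
  pos 1: y in {2,4}, choose 2; 0->2 ok
  pos 2: x in {3}, choose 3; 2->3 ok
  pos 3: z in {0,1}, choose 1; 3->1 ok
  pos 4: z in {0,1}, choose 0; 1->0 ok
  pos 5: y in {2,4}, choose 4; 0->4 ok
  pos 6: y in {2,4}, choose 2; 4->2 ok
  pos 7: x in {3}, choose 3; 2->3 ok
  pos 8: z in {0,1}, choose 1; 3->1 ok
  pos 9: z in {0,1}, choose 1; 1->1 ok
  pos 10: z in {0,1}, choose 0; 1->0 ok
  pos 11: z in {0,1}, choose 0; 0->0 ok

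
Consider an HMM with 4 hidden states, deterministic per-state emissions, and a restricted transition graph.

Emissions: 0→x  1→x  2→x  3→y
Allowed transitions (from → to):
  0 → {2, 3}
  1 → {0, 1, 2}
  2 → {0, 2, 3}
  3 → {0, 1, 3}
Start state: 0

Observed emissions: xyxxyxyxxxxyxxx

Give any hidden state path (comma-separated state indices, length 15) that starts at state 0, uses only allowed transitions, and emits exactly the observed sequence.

0,3,1,0,3,0,3,0,2,2,0,3,1,1,0

  0: obs=x cand={0,1,2} pick 0 [start]
  1: obs=y cand={3} pick 3 [0->3 ok]
  2: obs=x cand={0,1,2} pick 1 [3->1 ok]
  3: obs=x cand={0,1,2} pick 0 [1->0 ok]
  4: obs=y cand={3} pick 3 [0->3 ok]
  5: obs=x cand={0,1,2} pick 0 [3->0 ok]
  6: obs=y cand={3} pick 3 [0->3 ok]
  7: obs=x cand={0,1,2} pick 0 [3->0 ok]
  8: obs=x cand={0,1,2} pick 2 [0->2 ok]
  9: obs=x cand={0,1,2} pick 2 [2->2 ok]
  10: obs=x cand={0,1,2} pick 0 [2->0 ok]
  11: obs=y cand={3} pick 3 [0->3 ok]
  12: obs=x cand={0,1,2} pick 1 [3->1 ok]
  13: obs=x cand={0,1,2} pick 1 [1->1 ok]
  14: obs=x cand={0,1,2} pick 0 [1->0 ok]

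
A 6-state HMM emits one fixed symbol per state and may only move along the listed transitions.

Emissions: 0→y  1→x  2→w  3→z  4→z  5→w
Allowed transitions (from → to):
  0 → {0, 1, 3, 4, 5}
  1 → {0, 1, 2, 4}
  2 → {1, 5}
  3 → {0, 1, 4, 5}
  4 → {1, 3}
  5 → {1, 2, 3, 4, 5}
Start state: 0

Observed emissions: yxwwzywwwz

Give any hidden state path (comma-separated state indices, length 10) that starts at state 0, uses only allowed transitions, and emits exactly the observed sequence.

  t0 'y' -> {0}, take 0 (start)
  t1 'x' -> {1}, take 1 (0->1 ok)
  t2 'w' -> {2,5}, take 2 (1->2 ok)
  t3 'w' -> {2,5}, take 5 (2->5 ok)
  t4 'z' -> {3,4}, take 3 (5->3 ok)
  t5 'y' -> {0}, take 0 (3->0 ok)
  t6 'w' -> {2,5}, take 5 (0->5 ok)
  t7 'w' -> {2,5}, take 2 (5->2 ok)
  t8 'w' -> {2,5}, take 5 (2->5 ok)
  t9 'z' -> {3,4}, take 3 (5->3 ok)

0,1,2,5,3,0,5,2,5,3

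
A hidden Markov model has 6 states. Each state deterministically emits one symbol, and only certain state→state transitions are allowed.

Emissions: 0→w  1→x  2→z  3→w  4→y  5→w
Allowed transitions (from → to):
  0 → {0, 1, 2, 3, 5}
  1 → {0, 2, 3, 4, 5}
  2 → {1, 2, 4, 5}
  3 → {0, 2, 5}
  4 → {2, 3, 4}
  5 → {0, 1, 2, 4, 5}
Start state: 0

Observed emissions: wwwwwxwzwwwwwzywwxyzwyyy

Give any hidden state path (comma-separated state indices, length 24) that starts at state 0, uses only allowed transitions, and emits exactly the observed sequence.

0,3,5,0,5,1,3,2,5,0,5,5,0,2,4,3,5,1,4,2,5,4,4,4

  pos 0: w in {0,3,5}, choose 0; start
  pos 1: w in {0,3,5}, choose 3; 0->3 ok
  pos 2: w in {0,3,5}, choose 5; 3->5 ok
  pos 3: w in {0,3,5}, choose 0; 5->0 ok
  pos 4: w in {0,3,5}, choose 5; 0->5 ok
  pos 5: x in {1}, choose 1; 5->1 ok
  pos 6: w in {0,3,5}, choose 3; 1->3 ok
  pos 7: z in {2}, choose 2; 3->2 ok
  pos 8: w in {0,3,5}, choose 5; 2->5 ok
  pos 9: w in {0,3,5}, choose 0; 5->0 ok
  pos 10: w in {0,3,5}, choose 5; 0->5 ok
  pos 11: w in {0,3,5}, choose 5; 5->5 ok
  pos 12: w in {0,3,5}, choose 0; 5->0 ok
  pos 13: z in {2}, choose 2; 0->2 ok
  pos 14: y in {4}, choose 4; 2->4 ok
  pos 15: w in {0,3,5}, choose 3; 4->3 ok
  pos 16: w in {0,3,5}, choose 5; 3->5 ok
  pos 17: x in {1}, choose 1; 5->1 ok
  pos 18: y in {4}, choose 4; 1->4 ok
  pos 19: z in {2}, choose 2; 4->2 ok
  pos 20: w in {0,3,5}, choose 5; 2->5 ok
  pos 21: y in {4}, choose 4; 5->4 ok
  pos 22: y in {4}, choose 4; 4->4 ok
  pos 23: y in {4}, choose 4; 4->4 ok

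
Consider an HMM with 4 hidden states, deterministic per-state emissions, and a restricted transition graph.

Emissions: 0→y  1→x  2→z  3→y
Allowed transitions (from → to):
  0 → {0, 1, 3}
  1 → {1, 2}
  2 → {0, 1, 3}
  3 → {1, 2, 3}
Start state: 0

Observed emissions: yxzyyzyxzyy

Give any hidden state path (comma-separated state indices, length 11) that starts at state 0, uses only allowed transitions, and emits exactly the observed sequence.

0,1,2,0,3,2,0,1,2,0,3

  pos 0: y in {0,3}, choose 0; start
  pos 1: x in {1}, choose 1; 0->1 ok
  pos 2: z in {2}, choose 2; 1->2 ok
  pos 3: y in {0,3}, choose 0; 2->0 ok
  pos 4: y in {0,3}, choose 3; 0->3 ok
  pos 5: z in {2}, choose 2; 3->2 ok
  pos 6: y in {0,3}, choose 0; 2->0 ok
  pos 7: x in {1}, choose 1; 0->1 ok
  pos 8: z in {2}, choose 2; 1->2 ok
  pos 9: y in {0,3}, choose 0; 2->0 ok
  pos 10: y in {0,3}, choose 3; 0->3 ok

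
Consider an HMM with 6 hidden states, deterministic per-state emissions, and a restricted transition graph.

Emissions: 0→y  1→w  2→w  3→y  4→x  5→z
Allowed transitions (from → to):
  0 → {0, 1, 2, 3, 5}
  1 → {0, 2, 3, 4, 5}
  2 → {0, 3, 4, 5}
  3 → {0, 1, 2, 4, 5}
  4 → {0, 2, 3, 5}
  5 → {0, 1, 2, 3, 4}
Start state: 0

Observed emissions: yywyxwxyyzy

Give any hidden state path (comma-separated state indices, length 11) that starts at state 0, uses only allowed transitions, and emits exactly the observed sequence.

  t0 'y' -> {0,3}, take 0 (start)
  t1 'y' -> {0,3}, take 0 (0->0 ok)
  t2 'w' -> {1,2}, take 2 (0->2 ok)
  t3 'y' -> {0,3}, take 3 (2->3 ok)
  t4 'x' -> {4}, take 4 (3->4 ok)
  t5 'w' -> {1,2}, take 2 (4->2 ok)
  t6 'x' -> {4}, take 4 (2->4 ok)
  t7 'y' -> {0,3}, take 3 (4->3 ok)
  t8 'y' -> {0,3}, take 0 (3->0 ok)
  t9 'z' -> {5}, take 5 (0->5 ok)
  t10 'y' -> {0,3}, take 3 (5->3 ok)

0,0,2,3,4,2,4,3,0,5,3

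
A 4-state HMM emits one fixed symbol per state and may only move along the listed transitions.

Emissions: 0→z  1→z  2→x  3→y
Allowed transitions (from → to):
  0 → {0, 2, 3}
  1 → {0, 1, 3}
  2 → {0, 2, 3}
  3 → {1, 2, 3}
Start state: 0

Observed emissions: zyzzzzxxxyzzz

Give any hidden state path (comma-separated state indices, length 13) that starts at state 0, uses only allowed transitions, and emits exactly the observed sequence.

0,3,1,1,1,0,2,2,2,3,1,0,0

  [0] z  {0,1}  => 0  start
  [1] y  {3}  => 3  0->3 ok
  [2] z  {0,1}  => 1  3->1 ok
  [3] z  {0,1}  => 1  1->1 ok
  [4] z  {0,1}  => 1  1->1 ok
  [5] z  {0,1}  => 0  1->0 ok
  [6] x  {2}  => 2  0->2 ok
  [7] x  {2}  => 2  2->2 ok
  [8] x  {2}  => 2  2->2 ok
  [9] y  {3}  => 3  2->3 ok
  [10] z  {0,1}  => 1  3->1 ok
  [11] z  {0,1}  => 0  1->0 ok
  [12] z  {0,1}  => 0  0->0 ok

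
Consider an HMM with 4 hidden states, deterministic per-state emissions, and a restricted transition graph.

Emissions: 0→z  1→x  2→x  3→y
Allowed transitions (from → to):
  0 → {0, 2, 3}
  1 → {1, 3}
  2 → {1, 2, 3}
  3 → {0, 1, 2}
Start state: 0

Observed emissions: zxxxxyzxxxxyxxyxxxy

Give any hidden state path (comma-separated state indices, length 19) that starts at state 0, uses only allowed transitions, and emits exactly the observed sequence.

  0: obs=z cand={0} pick 0 [start]
  1: obs=x cand={1,2} pick 2 [0->2 ok]
  2: obs=x cand={1,2} pick 2 [2->2 ok]
  3: obs=x cand={1,2} pick 2 [2->2 ok]
  4: obs=x cand={1,2} pick 1 [2->1 ok]
  5: obs=y cand={3} pick 3 [1->3 ok]
  6: obs=z cand={0} pick 0 [3->0 ok]
  7: obs=x cand={1,2} pick 2 [0->2 ok]
  8: obs=x cand={1,2} pick 2 [2->2 ok]
  9: obs=x cand={1,2} pick 2 [2->2 ok]
  10: obs=x cand={1,2} pick 1 [2->1 ok]
  11: obs=y cand={3} pick 3 [1->3 ok]
  12: obs=x cand={1,2} pick 2 [3->2 ok]
  13: obs=x cand={1,2} pick 1 [2->1 ok]
  14: obs=y cand={3} pick 3 [1->3 ok]
  15: obs=x cand={1,2} pick 2 [3->2 ok]
  16: obs=x cand={1,2} pick 1 [2->1 ok]
  17: obs=x cand={1,2} pick 1 [1->1 ok]
  18: obs=y cand={3} pick 3 [1->3 ok]

0,2,2,2,1,3,0,2,2,2,1,3,2,1,3,2,1,1,3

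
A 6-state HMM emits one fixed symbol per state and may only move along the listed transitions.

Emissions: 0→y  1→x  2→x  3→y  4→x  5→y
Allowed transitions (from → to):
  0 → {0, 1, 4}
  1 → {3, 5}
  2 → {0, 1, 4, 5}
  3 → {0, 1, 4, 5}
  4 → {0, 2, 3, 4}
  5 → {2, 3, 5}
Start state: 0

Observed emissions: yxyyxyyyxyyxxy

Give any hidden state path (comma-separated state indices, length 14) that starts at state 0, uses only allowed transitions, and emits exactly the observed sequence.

0,1,5,3,1,5,5,3,1,5,5,2,1,3

  0: obs=y cand={0,3,5} pick 0 [start]
  1: obs=x cand={1,2,4} pick 1 [0->1 ok]
  2: obs=y cand={0,3,5} pick 5 [1->5 ok]
  3: obs=y cand={0,3,5} pick 3 [5->3 ok]
  4: obs=x cand={1,2,4} pick 1 [3->1 ok]
  5: obs=y cand={0,3,5} pick 5 [1->5 ok]
  6: obs=y cand={0,3,5} pick 5 [5->5 ok]
  7: obs=y cand={0,3,5} pick 3 [5->3 ok]
  8: obs=x cand={1,2,4} pick 1 [3->1 ok]
  9: obs=y cand={0,3,5} pick 5 [1->5 ok]
  10: obs=y cand={0,3,5} pick 5 [5->5 ok]
  11: obs=x cand={1,2,4} pick 2 [5->2 ok]
  12: obs=x cand={1,2,4} pick 1 [2->1 ok]
  13: obs=y cand={0,3,5} pick 3 [1->3 ok]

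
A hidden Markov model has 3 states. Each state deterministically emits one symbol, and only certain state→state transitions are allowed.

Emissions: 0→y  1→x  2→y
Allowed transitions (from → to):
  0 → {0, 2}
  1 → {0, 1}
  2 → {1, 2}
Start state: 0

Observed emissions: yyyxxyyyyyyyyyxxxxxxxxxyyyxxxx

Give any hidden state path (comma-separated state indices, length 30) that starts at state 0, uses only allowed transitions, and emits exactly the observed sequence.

0,0,2,1,1,0,0,0,0,0,0,0,0,2,1,1,1,1,1,1,1,1,1,0,0,2,1,1,1,1

  t0 'y' -> {0,2}, take 0 (start)
  t1 'y' -> {0,2}, take 0 (0->0 ok)
  t2 'y' -> {0,2}, take 2 (0->2 ok)
  t3 'x' -> {1}, take 1 (2->1 ok)
  t4 'x' -> {1}, take 1 (1->1 ok)
  t5 'y' -> {0,2}, take 0 (1->0 ok)
  t6 'y' -> {0,2}, take 0 (0->0 ok)
  t7 'y' -> {0,2}, take 0 (0->0 ok)
  t8 'y' -> {0,2}, take 0 (0->0 ok)
  t9 'y' -> {0,2}, take 0 (0->0 ok)
  t10 'y' -> {0,2}, take 0 (0->0 ok)
  t11 'y' -> {0,2}, take 0 (0->0 ok)
  t12 'y' -> {0,2}, take 0 (0->0 ok)
  t13 'y' -> {0,2}, take 2 (0->2 ok)
  t14 'x' -> {1}, take 1 (2->1 ok)
  t15 'x' -> {1}, take 1 (1->1 ok)
  t16 'x' -> {1}, take 1 (1->1 ok)
  t17 'x' -> {1}, take 1 (1->1 ok)
  t18 'x' -> {1}, take 1 (1->1 ok)
  t19 'x' -> {1}, take 1 (1->1 ok)
  t20 'x' -> {1}, take 1 (1->1 ok)
  t21 'x' -> {1}, take 1 (1->1 ok)
  t22 'x' -> {1}, take 1 (1->1 ok)
  t23 'y' -> {0,2}, take 0 (1->0 ok)
  t24 'y' -> {0,2}, take 0 (0->0 ok)
  t25 'y' -> {0,2}, take 2 (0->2 ok)
  t26 'x' -> {1}, take 1 (2->1 ok)
  t27 'x' -> {1}, take 1 (1->1 ok)
  t28 'x' -> {1}, take 1 (1->1 ok)
  t29 'x' -> {1}, take 1 (1->1 ok)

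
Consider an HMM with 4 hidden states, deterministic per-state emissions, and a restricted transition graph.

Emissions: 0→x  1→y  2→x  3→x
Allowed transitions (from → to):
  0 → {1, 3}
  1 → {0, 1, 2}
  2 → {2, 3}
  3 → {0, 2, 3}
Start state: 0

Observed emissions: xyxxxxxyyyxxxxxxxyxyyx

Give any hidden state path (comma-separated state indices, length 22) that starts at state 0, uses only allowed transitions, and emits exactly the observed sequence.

0,1,0,3,0,3,0,1,1,1,0,3,2,2,2,3,0,1,0,1,1,2

  t0 'x' -> {0,2,3}, take 0 (start)
  t1 'y' -> {1}, take 1 (0->1 ok)
  t2 'x' -> {0,2,3}, take 0 (1->0 ok)
  t3 'x' -> {0,2,3}, take 3 (0->3 ok)
  t4 'x' -> {0,2,3}, take 0 (3->0 ok)
  t5 'x' -> {0,2,3}, take 3 (0->3 ok)
  t6 'x' -> {0,2,3}, take 0 (3->0 ok)
  t7 'y' -> {1}, take 1 (0->1 ok)
  t8 'y' -> {1}, take 1 (1->1 ok)
  t9 'y' -> {1}, take 1 (1->1 ok)
  t10 'x' -> {0,2,3}, take 0 (1->0 ok)
  t11 'x' -> {0,2,3}, take 3 (0->3 ok)
  t12 'x' -> {0,2,3}, take 2 (3->2 ok)
  t13 'x' -> {0,2,3}, take 2 (2->2 ok)
  t14 'x' -> {0,2,3}, take 2 (2->2 ok)
  t15 'x' -> {0,2,3}, take 3 (2->3 ok)
  t16 'x' -> {0,2,3}, take 0 (3->0 ok)
  t17 'y' -> {1}, take 1 (0->1 ok)
  t18 'x' -> {0,2,3}, take 0 (1->0 ok)
  t19 'y' -> {1}, take 1 (0->1 ok)
  t20 'y' -> {1}, take 1 (1->1 ok)
  t21 'x' -> {0,2,3}, take 2 (1->2 ok)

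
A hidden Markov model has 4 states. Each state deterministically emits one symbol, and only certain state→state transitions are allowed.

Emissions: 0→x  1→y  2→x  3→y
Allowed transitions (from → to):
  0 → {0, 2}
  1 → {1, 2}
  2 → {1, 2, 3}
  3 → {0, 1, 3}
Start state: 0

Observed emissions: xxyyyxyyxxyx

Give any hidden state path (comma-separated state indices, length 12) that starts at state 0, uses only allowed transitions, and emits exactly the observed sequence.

0,2,3,3,1,2,3,3,0,2,3,0

  0: obs=x cand={0,2} pick 0 [start]
  1: obs=x cand={0,2} pick 2 [0->2 ok]
  2: obs=y cand={1,3} pick 3 [2->3 ok]
  3: obs=y cand={1,3} pick 3 [3->3 ok]
  4: obs=y cand={1,3} pick 1 [3->1 ok]
  5: obs=x cand={0,2} pick 2 [1->2 ok]
  6: obs=y cand={1,3} pick 3 [2->3 ok]
  7: obs=y cand={1,3} pick 3 [3->3 ok]
  8: obs=x cand={0,2} pick 0 [3->0 ok]
  9: obs=x cand={0,2} pick 2 [0->2 ok]
  10: obs=y cand={1,3} pick 3 [2->3 ok]
  11: obs=x cand={0,2} pick 0 [3->0 ok]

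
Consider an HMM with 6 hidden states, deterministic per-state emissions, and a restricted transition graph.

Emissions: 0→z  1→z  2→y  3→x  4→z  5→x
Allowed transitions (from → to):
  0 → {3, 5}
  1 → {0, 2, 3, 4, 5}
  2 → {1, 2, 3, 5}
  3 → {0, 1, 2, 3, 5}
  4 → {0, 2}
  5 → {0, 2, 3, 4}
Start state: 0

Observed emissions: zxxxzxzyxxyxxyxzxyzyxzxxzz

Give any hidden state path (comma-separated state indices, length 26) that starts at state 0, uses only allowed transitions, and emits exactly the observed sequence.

0,3,5,3,1,3,1,2,5,3,2,3,5,2,3,0,3,2,1,2,5,0,3,5,4,0

  pos 0: z in {0,1,4}, choose 0; start
  pos 1: x in {3,5}, choose 3; 0->3 ok
  pos 2: x in {3,5}, choose 5; 3->5 ok
  pos 3: x in {3,5}, choose 3; 5->3 ok
  pos 4: z in {0,1,4}, choose 1; 3->1 ok
  pos 5: x in {3,5}, choose 3; 1->3 ok
  pos 6: z in {0,1,4}, choose 1; 3->1 ok
  pos 7: y in {2}, choose 2; 1->2 ok
  pos 8: x in {3,5}, choose 5; 2->5 ok
  pos 9: x in {3,5}, choose 3; 5->3 ok
  pos 10: y in {2}, choose 2; 3->2 ok
  pos 11: x in {3,5}, choose 3; 2->3 ok
  pos 12: x in {3,5}, choose 5; 3->5 ok
  pos 13: y in {2}, choose 2; 5->2 ok
  pos 14: x in {3,5}, choose 3; 2->3 ok
  pos 15: z in {0,1,4}, choose 0; 3->0 ok
  pos 16: x in {3,5}, choose 3; 0->3 ok
  pos 17: y in {2}, choose 2; 3->2 ok
  pos 18: z in {0,1,4}, choose 1; 2->1 ok
  pos 19: y in {2}, choose 2; 1->2 ok
  pos 20: x in {3,5}, choose 5; 2->5 ok
  pos 21: z in {0,1,4}, choose 0; 5->0 ok
  pos 22: x in {3,5}, choose 3; 0->3 ok
  pos 23: x in {3,5}, choose 5; 3->5 ok
  pos 24: z in {0,1,4}, choose 4; 5->4 ok
  pos 25: z in {0,1,4}, choose 0; 4->0 ok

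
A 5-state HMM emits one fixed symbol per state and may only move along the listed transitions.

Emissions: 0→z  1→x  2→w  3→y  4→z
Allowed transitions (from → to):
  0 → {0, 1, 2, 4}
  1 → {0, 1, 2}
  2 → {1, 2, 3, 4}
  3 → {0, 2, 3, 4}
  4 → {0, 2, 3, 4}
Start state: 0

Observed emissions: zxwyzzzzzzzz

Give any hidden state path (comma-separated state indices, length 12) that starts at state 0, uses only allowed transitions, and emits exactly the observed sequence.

  0: obs=z cand={0,4} pick 0 [start]
  1: obs=x cand={1} pick 1 [0->1 ok]
  2: obs=w cand={2} pick 2 [1->2 ok]
  3: obs=y cand={3} pick 3 [2->3 ok]
  4: obs=z cand={0,4} pick 4 [3->4 ok]
  5: obs=z cand={0,4} pick 4 [4->4 ok]
  6: obs=z cand={0,4} pick 4 [4->4 ok]
  7: obs=z cand={0,4} pick 0 [4->0 ok]
  8: obs=z cand={0,4} pick 0 [0->0 ok]
  9: obs=z cand={0,4} pick 4 [0->4 ok]
  10: obs=z cand={0,4} pick 0 [4->0 ok]
  11: obs=z cand={0,4} pick 4 [0->4 ok]

0,1,2,3,4,4,4,0,0,4,0,4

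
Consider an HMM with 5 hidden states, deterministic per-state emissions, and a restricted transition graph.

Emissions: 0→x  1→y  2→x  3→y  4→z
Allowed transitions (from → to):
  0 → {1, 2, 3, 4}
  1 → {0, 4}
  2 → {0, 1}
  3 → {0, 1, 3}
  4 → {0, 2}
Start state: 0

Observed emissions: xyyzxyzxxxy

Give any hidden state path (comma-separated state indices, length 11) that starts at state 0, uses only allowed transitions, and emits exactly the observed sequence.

  pos 0: x in {0,2}, choose 0; start
  pos 1: y in {1,3}, choose 3; 0->3 ok
  pos 2: y in {1,3}, choose 1; 3->1 ok
  pos 3: z in {4}, choose 4; 1->4 ok
  pos 4: x in {0,2}, choose 2; 4->2 ok
  pos 5: y in {1,3}, choose 1; 2->1 ok
  pos 6: z in {4}, choose 4; 1->4 ok
  pos 7: x in {0,2}, choose 2; 4->2 ok
  pos 8: x in {0,2}, choose 0; 2->0 ok
  pos 9: x in {0,2}, choose 2; 0->2 ok
  pos 10: y in {1,3}, choose 1; 2->1 ok

0,3,1,4,2,1,4,2,0,2,1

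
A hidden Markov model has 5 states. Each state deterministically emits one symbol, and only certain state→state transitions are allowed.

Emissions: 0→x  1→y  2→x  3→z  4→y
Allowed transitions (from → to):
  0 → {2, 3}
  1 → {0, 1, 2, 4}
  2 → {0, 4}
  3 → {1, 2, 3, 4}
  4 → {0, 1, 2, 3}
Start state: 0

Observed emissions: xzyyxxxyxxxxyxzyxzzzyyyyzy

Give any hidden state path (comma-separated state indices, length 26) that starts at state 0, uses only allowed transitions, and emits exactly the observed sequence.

0,3,1,1,2,0,2,4,0,2,0,2,4,0,3,4,0,3,3,3,1,4,1,4,3,1

  t0 'x' -> {0,2}, take 0 (start)
  t1 'z' -> {3}, take 3 (0->3 ok)
  t2 'y' -> {1,4}, take 1 (3->1 ok)
  t3 'y' -> {1,4}, take 1 (1->1 ok)
  t4 'x' -> {0,2}, take 2 (1->2 ok)
  t5 'x' -> {0,2}, take 0 (2->0 ok)
  t6 'x' -> {0,2}, take 2 (0->2 ok)
  t7 'y' -> {1,4}, take 4 (2->4 ok)
  t8 'x' -> {0,2}, take 0 (4->0 ok)
  t9 'x' -> {0,2}, take 2 (0->2 ok)
  t10 'x' -> {0,2}, take 0 (2->0 ok)
  t11 'x' -> {0,2}, take 2 (0->2 ok)
  t12 'y' -> {1,4}, take 4 (2->4 ok)
  t13 'x' -> {0,2}, take 0 (4->0 ok)
  t14 'z' -> {3}, take 3 (0->3 ok)
  t15 'y' -> {1,4}, take 4 (3->4 ok)
  t16 'x' -> {0,2}, take 0 (4->0 ok)
  t17 'z' -> {3}, take 3 (0->3 ok)
  t18 'z' -> {3}, take 3 (3->3 ok)
  t19 'z' -> {3}, take 3 (3->3 ok)
  t20 'y' -> {1,4}, take 1 (3->1 ok)
  t21 'y' -> {1,4}, take 4 (1->4 ok)
  t22 'y' -> {1,4}, take 1 (4->1 ok)
  t23 'y' -> {1,4}, take 4 (1->4 ok)
  t24 'z' -> {3}, take 3 (4->3 ok)
  t25 'y' -> {1,4}, take 1 (3->1 ok)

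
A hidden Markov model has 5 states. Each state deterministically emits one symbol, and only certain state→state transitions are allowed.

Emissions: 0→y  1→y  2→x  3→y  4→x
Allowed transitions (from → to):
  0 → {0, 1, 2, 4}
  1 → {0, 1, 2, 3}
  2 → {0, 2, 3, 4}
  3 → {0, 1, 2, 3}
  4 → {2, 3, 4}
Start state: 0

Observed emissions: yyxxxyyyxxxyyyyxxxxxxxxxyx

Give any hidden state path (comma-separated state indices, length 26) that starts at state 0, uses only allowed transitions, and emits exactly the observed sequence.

0,1,2,4,4,3,3,0,2,4,4,3,3,1,0,2,2,4,4,2,4,4,4,2,3,2

  0: obs=y cand={0,1,3} pick 0 [start]
  1: obs=y cand={0,1,3} pick 1 [0->1 ok]
  2: obs=x cand={2,4} pick 2 [1->2 ok]
  3: obs=x cand={2,4} pick 4 [2->4 ok]
  4: obs=x cand={2,4} pick 4 [4->4 ok]
  5: obs=y cand={0,1,3} pick 3 [4->3 ok]
  6: obs=y cand={0,1,3} pick 3 [3->3 ok]
  7: obs=y cand={0,1,3} pick 0 [3->0 ok]
  8: obs=x cand={2,4} pick 2 [0->2 ok]
  9: obs=x cand={2,4} pick 4 [2->4 ok]
  10: obs=x cand={2,4} pick 4 [4->4 ok]
  11: obs=y cand={0,1,3} pick 3 [4->3 ok]
  12: obs=y cand={0,1,3} pick 3 [3->3 ok]
  13: obs=y cand={0,1,3} pick 1 [3->1 ok]
  14: obs=y cand={0,1,3} pick 0 [1->0 ok]
  15: obs=x cand={2,4} pick 2 [0->2 ok]
  16: obs=x cand={2,4} pick 2 [2->2 ok]
  17: obs=x cand={2,4} pick 4 [2->4 ok]
  18: obs=x cand={2,4} pick 4 [4->4 ok]
  19: obs=x cand={2,4} pick 2 [4->2 ok]
  20: obs=x cand={2,4} pick 4 [2->4 ok]
  21: obs=x cand={2,4} pick 4 [4->4 ok]
  22: obs=x cand={2,4} pick 4 [4->4 ok]
  23: obs=x cand={2,4} pick 2 [4->2 ok]
  24: obs=y cand={0,1,3} pick 3 [2->3 ok]
  25: obs=x cand={2,4} pick 2 [3->2 ok]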